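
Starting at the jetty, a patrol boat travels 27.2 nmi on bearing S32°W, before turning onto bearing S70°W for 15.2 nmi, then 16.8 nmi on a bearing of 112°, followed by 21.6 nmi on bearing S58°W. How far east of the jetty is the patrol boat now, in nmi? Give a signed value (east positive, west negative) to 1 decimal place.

-31.4 nmi

Leg 1 (S32°W, 27.2 nmi): east 27.2 sin 212° = -14.41, north 27.2 cos 212° = -23.07
Leg 2 (S70°W, 15.2 nmi): east 15.2 sin 250° = -14.28, north 15.2 cos 250° = -5.20
Leg 3 (112°, 16.8 nmi): east 16.8 sin 112° = 15.58, north 16.8 cos 112° = -6.29
Leg 4 (S58°W, 21.6 nmi): east 21.6 sin 238° = -18.32, north 21.6 cos 238° = -11.45
Net east component: -31.44 nmi.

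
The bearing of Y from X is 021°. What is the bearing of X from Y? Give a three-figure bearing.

201°

Back-bearing = 021° + 180° = 201°.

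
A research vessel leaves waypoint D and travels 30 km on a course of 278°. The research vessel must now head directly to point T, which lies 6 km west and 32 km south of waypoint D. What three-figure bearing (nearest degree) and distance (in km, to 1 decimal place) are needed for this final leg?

Leg 1 (278°, 30 km): east 30 sin 278° = -29.71, north 30 cos 278° = 4.18
Current position: (-29.71, 4.18). Target: (-6, -32). Remaining: Δeast = 23.71, Δnorth = -36.18.
Bearing = atan2(23.71, -36.18) mod 360° = 146.76°; distance = √((23.71)² + (-36.18)²) = 43.252 km.

147°, 43.3 km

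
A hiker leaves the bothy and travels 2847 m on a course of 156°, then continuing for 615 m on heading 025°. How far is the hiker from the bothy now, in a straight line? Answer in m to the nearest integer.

Leg 1 (156°, 2847 m): east 2847 sin 156° = 1157.98, north 2847 cos 156° = -2600.86
Leg 2 (025°, 615 m): east 615 sin 25° = 259.91, north 615 cos 25° = 557.38
Net: 1417.89 east, -2043.48 north. Distance = √((1417.89)² + (-2043.48)²) = 2487.215 m.

2487 m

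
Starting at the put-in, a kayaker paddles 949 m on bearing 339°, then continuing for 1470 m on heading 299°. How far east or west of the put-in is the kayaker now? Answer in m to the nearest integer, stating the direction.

Leg 1 (339°, 949 m): east 949 sin 339° = -340.09, north 949 cos 339° = 885.97
Leg 2 (299°, 1470 m): east 1470 sin 299° = -1285.69, north 1470 cos 299° = 712.67
Net east component: -1625.78 m.

1626 m west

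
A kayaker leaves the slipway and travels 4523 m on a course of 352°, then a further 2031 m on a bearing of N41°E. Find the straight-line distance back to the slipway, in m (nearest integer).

Leg 1 (352°, 4523 m): east 4523 sin 352° = -629.48, north 4523 cos 352° = 4478.98
Leg 2 (N41°E, 2031 m): east 2031 sin 41° = 1332.46, north 2031 cos 41° = 1532.82
Net: 702.98 east, 6011.80 north. Distance = √((702.98)² + (6011.80)²) = 6052.759 m.

6053 m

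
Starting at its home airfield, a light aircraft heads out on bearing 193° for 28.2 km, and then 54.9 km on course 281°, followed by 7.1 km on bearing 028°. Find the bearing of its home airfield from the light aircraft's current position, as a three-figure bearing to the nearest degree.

079°

Leg 1 (193°, 28.2 km): east 28.2 sin 193° = -6.34, north 28.2 cos 193° = -27.48
Leg 2 (281°, 54.9 km): east 54.9 sin 281° = -53.89, north 54.9 cos 281° = 10.48
Leg 3 (028°, 7.1 km): east 7.1 sin 28° = 3.33, north 7.1 cos 28° = 6.27
Net displacement: -56.90 east, -10.73 north. Direction back to start is (56.90, 10.73): bearing = atan2(56.90, 10.73) mod 360° = 79.32° ≈ 079°.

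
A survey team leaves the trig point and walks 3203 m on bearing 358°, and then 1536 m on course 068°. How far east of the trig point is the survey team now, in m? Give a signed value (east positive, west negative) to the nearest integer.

1312 m

Leg 1 (358°, 3203 m): east 3203 sin 358° = -111.78, north 3203 cos 358° = 3201.05
Leg 2 (068°, 1536 m): east 1536 sin 68° = 1424.15, north 1536 cos 68° = 575.40
Net east component: 1312.37 m.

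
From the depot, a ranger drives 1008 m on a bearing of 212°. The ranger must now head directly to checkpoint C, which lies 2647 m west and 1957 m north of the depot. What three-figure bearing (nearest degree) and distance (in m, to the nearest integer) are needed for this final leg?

Leg 1 (212°, 1008 m): east 1008 sin 212° = -534.16, north 1008 cos 212° = -854.83
Current position: (-534.16, -854.83). Target: (-2647, 1957). Remaining: Δeast = -2112.84, Δnorth = 2811.83.
Bearing = atan2(-2112.84, 2811.83) mod 360° = 323.08°; distance = √((-2112.84)² + (2811.83)²) = 3517.172 m.

323°, 3517 m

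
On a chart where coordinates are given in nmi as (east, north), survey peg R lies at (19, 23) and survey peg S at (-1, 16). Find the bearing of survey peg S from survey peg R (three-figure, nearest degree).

251°

Δeast = -1 − 19 = -20.00; Δnorth = 16 − 23 = -7.00.
Bearing = atan2(Δeast, Δnorth) mod 360° = 250.71° ≈ 251°.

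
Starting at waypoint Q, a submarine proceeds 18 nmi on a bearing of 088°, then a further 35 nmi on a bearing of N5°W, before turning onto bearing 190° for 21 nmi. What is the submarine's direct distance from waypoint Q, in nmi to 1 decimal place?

18.6 nmi

Leg 1 (088°, 18 nmi): east 18 sin 88° = 17.99, north 18 cos 88° = 0.63
Leg 2 (N5°W, 35 nmi): east 35 sin 355° = -3.05, north 35 cos 355° = 34.87
Leg 3 (190°, 21 nmi): east 21 sin 190° = -3.65, north 21 cos 190° = -20.68
Net: 11.29 east, 14.81 north. Distance = √((11.29)² + (14.81)²) = 18.627 nmi.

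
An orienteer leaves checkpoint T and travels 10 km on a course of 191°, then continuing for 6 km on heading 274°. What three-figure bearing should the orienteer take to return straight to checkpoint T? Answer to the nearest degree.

040°

Leg 1 (191°, 10 km): east 10 sin 191° = -1.91, north 10 cos 191° = -9.82
Leg 2 (274°, 6 km): east 6 sin 274° = -5.99, north 6 cos 274° = 0.42
Net displacement: -7.89 east, -9.40 north. Direction back to start is (7.89, 9.40): bearing = atan2(7.89, 9.40) mod 360° = 40.03° ≈ 040°.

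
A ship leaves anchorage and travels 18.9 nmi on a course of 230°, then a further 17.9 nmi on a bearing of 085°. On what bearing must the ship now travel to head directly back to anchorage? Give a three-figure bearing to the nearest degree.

Leg 1 (230°, 18.9 nmi): east 18.9 sin 230° = -14.48, north 18.9 cos 230° = -12.15
Leg 2 (085°, 17.9 nmi): east 17.9 sin 85° = 17.83, north 17.9 cos 85° = 1.56
Net displacement: 3.35 east, -10.59 north. Direction back to start is (-3.35, 10.59): bearing = atan2(-3.35, 10.59) mod 360° = 342.43° ≈ 342°.

342°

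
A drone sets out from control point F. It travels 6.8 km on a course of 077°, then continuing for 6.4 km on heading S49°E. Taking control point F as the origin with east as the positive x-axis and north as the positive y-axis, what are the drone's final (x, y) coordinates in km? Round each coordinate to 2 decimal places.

Leg 1 (077°, 6.8 km): east 6.8 sin 77° = 6.63, north 6.8 cos 77° = 1.53
Leg 2 (S49°E, 6.4 km): east 6.4 sin 131° = 4.83, north 6.4 cos 131° = -4.20
Summing: 11.46 km east, -2.67 km north → (11.46, -2.67).

(11.46, -2.67)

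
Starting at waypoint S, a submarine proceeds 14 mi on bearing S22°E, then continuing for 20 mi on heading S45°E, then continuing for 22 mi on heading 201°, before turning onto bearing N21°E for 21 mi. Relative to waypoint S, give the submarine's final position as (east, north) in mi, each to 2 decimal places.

Leg 1 (S22°E, 14 mi): east 14 sin 158° = 5.24, north 14 cos 158° = -12.98
Leg 2 (S45°E, 20 mi): east 20 sin 135° = 14.14, north 20 cos 135° = -14.14
Leg 3 (201°, 22 mi): east 22 sin 201° = -7.88, north 22 cos 201° = -20.54
Leg 4 (N21°E, 21 mi): east 21 sin 21° = 7.53, north 21 cos 21° = 19.61
Summing: 19.03 mi east, -28.06 mi north → (19.03, -28.06).

(19.03, -28.06)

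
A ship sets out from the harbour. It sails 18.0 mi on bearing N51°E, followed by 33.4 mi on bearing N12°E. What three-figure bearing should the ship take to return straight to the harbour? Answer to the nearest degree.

205°

Leg 1 (N51°E, 18.0 mi): east 18.0 sin 51° = 13.99, north 18.0 cos 51° = 11.33
Leg 2 (N12°E, 33.4 mi): east 33.4 sin 12° = 6.94, north 33.4 cos 12° = 32.67
Net displacement: 20.93 east, 44.00 north. Direction back to start is (-20.93, -44.00): bearing = atan2(-20.93, -44.00) mod 360° = 205.44° ≈ 205°.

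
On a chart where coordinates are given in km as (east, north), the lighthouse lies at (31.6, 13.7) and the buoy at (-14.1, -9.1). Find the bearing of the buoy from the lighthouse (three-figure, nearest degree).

243°

Δeast = -14.1 − 31.6 = -45.70; Δnorth = -9.1 − 13.7 = -22.80.
Bearing = atan2(Δeast, Δnorth) mod 360° = 243.49° ≈ 243°.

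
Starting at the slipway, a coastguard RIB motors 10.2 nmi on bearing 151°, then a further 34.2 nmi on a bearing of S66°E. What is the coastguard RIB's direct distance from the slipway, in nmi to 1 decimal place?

Leg 1 (151°, 10.2 nmi): east 10.2 sin 151° = 4.95, north 10.2 cos 151° = -8.92
Leg 2 (S66°E, 34.2 nmi): east 34.2 sin 114° = 31.24, north 34.2 cos 114° = -13.91
Net: 36.19 east, -22.83 north. Distance = √((36.19)² + (-22.83)²) = 42.789 nmi.

42.8 nmi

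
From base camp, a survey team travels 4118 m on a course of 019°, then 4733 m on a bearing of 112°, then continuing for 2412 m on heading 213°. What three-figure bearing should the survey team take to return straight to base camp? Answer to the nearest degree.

269°

Leg 1 (019°, 4118 m): east 4118 sin 19° = 1340.69, north 4118 cos 19° = 3893.65
Leg 2 (112°, 4733 m): east 4733 sin 112° = 4388.36, north 4733 cos 112° = -1773.01
Leg 3 (213°, 2412 m): east 2412 sin 213° = -1313.67, north 2412 cos 213° = -2022.87
Net displacement: 4415.38 east, 97.76 north. Direction back to start is (-4415.38, -97.76): bearing = atan2(-4415.38, -97.76) mod 360° = 268.73° ≈ 269°.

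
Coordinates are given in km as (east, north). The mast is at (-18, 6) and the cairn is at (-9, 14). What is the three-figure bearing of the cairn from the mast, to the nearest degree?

Δeast = -9 − -18 = 9.00; Δnorth = 14 − 6 = 8.00.
Bearing = atan2(Δeast, Δnorth) mod 360° = 48.37° ≈ 048°.

048°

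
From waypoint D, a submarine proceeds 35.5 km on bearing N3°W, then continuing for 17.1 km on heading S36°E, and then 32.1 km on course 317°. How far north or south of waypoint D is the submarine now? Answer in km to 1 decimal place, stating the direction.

45.1 km north

Leg 1 (N3°W, 35.5 km): east 35.5 sin 357° = -1.86, north 35.5 cos 357° = 35.45
Leg 2 (S36°E, 17.1 km): east 17.1 sin 144° = 10.05, north 17.1 cos 144° = -13.83
Leg 3 (317°, 32.1 km): east 32.1 sin 317° = -21.89, north 32.1 cos 317° = 23.48
Net north component: 45.09 km.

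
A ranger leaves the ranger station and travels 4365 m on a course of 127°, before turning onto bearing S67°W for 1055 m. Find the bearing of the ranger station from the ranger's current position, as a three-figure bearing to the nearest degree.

320°

Leg 1 (127°, 4365 m): east 4365 sin 127° = 3486.04, north 4365 cos 127° = -2626.92
Leg 2 (S67°W, 1055 m): east 1055 sin 247° = -971.13, north 1055 cos 247° = -412.22
Net displacement: 2514.91 east, -3039.14 north. Direction back to start is (-2514.91, 3039.14): bearing = atan2(-2514.91, 3039.14) mod 360° = 320.39° ≈ 320°.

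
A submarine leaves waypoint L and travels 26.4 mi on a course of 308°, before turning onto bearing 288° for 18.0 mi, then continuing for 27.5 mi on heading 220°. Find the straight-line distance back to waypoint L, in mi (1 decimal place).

55.6 mi

Leg 1 (308°, 26.4 mi): east 26.4 sin 308° = -20.80, north 26.4 cos 308° = 16.25
Leg 2 (288°, 18.0 mi): east 18.0 sin 288° = -17.12, north 18.0 cos 288° = 5.56
Leg 3 (220°, 27.5 mi): east 27.5 sin 220° = -17.68, north 27.5 cos 220° = -21.07
Net: -55.60 east, 0.75 north. Distance = √((-55.60)² + (0.75)²) = 55.604 mi.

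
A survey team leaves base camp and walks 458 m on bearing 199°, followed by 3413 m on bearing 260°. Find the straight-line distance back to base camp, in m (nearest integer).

Leg 1 (199°, 458 m): east 458 sin 199° = -149.11, north 458 cos 199° = -433.05
Leg 2 (260°, 3413 m): east 3413 sin 260° = -3361.15, north 3413 cos 260° = -592.66
Net: -3510.26 east, -1025.71 north. Distance = √((-3510.26)² + (-1025.71)²) = 3657.048 m.

3657 m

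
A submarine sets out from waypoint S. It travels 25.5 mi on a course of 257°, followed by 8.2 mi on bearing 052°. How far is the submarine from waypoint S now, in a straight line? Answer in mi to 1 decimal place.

Leg 1 (257°, 25.5 mi): east 25.5 sin 257° = -24.85, north 25.5 cos 257° = -5.74
Leg 2 (052°, 8.2 mi): east 8.2 sin 52° = 6.46, north 8.2 cos 52° = 5.05
Net: -18.38 east, -0.69 north. Distance = √((-18.38)² + (-0.69)²) = 18.398 mi.

18.4 mi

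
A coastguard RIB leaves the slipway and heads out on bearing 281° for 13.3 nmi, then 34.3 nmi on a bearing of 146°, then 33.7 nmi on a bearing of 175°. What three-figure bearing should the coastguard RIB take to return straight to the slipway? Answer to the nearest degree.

351°

Leg 1 (281°, 13.3 nmi): east 13.3 sin 281° = -13.06, north 13.3 cos 281° = 2.54
Leg 2 (146°, 34.3 nmi): east 34.3 sin 146° = 19.18, north 34.3 cos 146° = -28.44
Leg 3 (175°, 33.7 nmi): east 33.7 sin 175° = 2.94, north 33.7 cos 175° = -33.57
Net displacement: 9.06 east, -59.47 north. Direction back to start is (-9.06, 59.47): bearing = atan2(-9.06, 59.47) mod 360° = 351.34° ≈ 351°.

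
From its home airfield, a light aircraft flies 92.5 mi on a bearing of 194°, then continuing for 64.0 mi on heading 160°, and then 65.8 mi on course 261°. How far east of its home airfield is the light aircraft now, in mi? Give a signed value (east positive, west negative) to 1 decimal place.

-65.5 mi

Leg 1 (194°, 92.5 mi): east 92.5 sin 194° = -22.38, north 92.5 cos 194° = -89.75
Leg 2 (160°, 64.0 mi): east 64.0 sin 160° = 21.89, north 64.0 cos 160° = -60.14
Leg 3 (261°, 65.8 mi): east 65.8 sin 261° = -64.99, north 65.8 cos 261° = -10.29
Net east component: -65.48 mi.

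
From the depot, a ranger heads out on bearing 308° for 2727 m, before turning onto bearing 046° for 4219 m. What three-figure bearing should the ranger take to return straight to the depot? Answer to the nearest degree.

Leg 1 (308°, 2727 m): east 2727 sin 308° = -2148.91, north 2727 cos 308° = 1678.91
Leg 2 (046°, 4219 m): east 4219 sin 46° = 3034.89, north 4219 cos 46° = 2930.76
Net displacement: 885.99 east, 4609.67 north. Direction back to start is (-885.99, -4609.67): bearing = atan2(-885.99, -4609.67) mod 360° = 190.88° ≈ 191°.

191°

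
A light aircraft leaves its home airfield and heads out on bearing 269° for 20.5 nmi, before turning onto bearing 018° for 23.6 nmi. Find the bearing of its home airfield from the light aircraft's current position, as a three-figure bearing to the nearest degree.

149°

Leg 1 (269°, 20.5 nmi): east 20.5 sin 269° = -20.50, north 20.5 cos 269° = -0.36
Leg 2 (018°, 23.6 nmi): east 23.6 sin 18° = 7.29, north 23.6 cos 18° = 22.44
Net displacement: -13.20 east, 22.09 north. Direction back to start is (13.20, -22.09): bearing = atan2(13.20, -22.09) mod 360° = 149.13° ≈ 149°.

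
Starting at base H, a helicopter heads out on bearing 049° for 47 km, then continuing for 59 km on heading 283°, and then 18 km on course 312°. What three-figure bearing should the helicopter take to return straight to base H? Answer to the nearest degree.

Leg 1 (049°, 47 km): east 47 sin 49° = 35.47, north 47 cos 49° = 30.83
Leg 2 (283°, 59 km): east 59 sin 283° = -57.49, north 59 cos 283° = 13.27
Leg 3 (312°, 18 km): east 18 sin 312° = -13.38, north 18 cos 312° = 12.04
Net displacement: -35.39 east, 56.15 north. Direction back to start is (35.39, -56.15): bearing = atan2(35.39, -56.15) mod 360° = 147.78° ≈ 148°.

148°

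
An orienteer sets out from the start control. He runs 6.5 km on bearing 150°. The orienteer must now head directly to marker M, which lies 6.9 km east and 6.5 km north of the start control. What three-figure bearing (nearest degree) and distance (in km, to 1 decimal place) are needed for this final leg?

017°, 12.7 km

Leg 1 (150°, 6.5 km): east 6.5 sin 150° = 3.25, north 6.5 cos 150° = -5.63
Current position: (3.25, -5.63). Target: (6.9, 6.5). Remaining: Δeast = 3.65, Δnorth = 12.13.
Bearing = atan2(3.65, 12.13) mod 360° = 16.75°; distance = √((3.65)² + (12.13)²) = 12.666 km.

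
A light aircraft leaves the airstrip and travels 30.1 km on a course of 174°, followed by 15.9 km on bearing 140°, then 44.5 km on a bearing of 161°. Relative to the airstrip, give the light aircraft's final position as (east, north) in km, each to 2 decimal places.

Leg 1 (174°, 30.1 km): east 30.1 sin 174° = 3.15, north 30.1 cos 174° = -29.94
Leg 2 (140°, 15.9 km): east 15.9 sin 140° = 10.22, north 15.9 cos 140° = -12.18
Leg 3 (161°, 44.5 km): east 44.5 sin 161° = 14.49, north 44.5 cos 161° = -42.08
Summing: 27.85 km east, -84.19 km north → (27.85, -84.19).

(27.85, -84.19)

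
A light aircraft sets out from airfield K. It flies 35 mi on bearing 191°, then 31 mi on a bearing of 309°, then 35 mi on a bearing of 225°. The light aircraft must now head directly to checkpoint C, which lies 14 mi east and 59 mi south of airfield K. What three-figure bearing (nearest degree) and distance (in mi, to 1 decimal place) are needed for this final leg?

Leg 1 (191°, 35 mi): east 35 sin 191° = -6.68, north 35 cos 191° = -34.36
Leg 2 (309°, 31 mi): east 31 sin 309° = -24.09, north 31 cos 309° = 19.51
Leg 3 (225°, 35 mi): east 35 sin 225° = -24.75, north 35 cos 225° = -24.75
Current position: (-55.52, -39.60). Target: (14, -59). Remaining: Δeast = 69.52, Δnorth = -19.40.
Bearing = atan2(69.52, -19.40) mod 360° = 105.59°; distance = √((69.52)² + (-19.40)²) = 72.176 mi.

106°, 72.2 mi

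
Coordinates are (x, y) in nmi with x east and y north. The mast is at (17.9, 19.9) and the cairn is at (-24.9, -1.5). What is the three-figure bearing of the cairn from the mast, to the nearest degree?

243°

Δeast = -24.9 − 17.9 = -42.80; Δnorth = -1.5 − 19.9 = -21.40.
Bearing = atan2(Δeast, Δnorth) mod 360° = 243.43° ≈ 243°.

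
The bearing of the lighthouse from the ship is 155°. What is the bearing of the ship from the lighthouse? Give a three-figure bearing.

Back-bearing = 155° + 180° = 335°.

335°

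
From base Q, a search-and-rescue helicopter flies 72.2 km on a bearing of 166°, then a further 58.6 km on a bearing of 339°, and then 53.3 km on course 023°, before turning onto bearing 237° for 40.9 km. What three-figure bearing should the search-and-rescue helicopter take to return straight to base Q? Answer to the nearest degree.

Leg 1 (166°, 72.2 km): east 72.2 sin 166° = 17.47, north 72.2 cos 166° = -70.06
Leg 2 (339°, 58.6 km): east 58.6 sin 339° = -21.00, north 58.6 cos 339° = 54.71
Leg 3 (023°, 53.3 km): east 53.3 sin 23° = 20.83, north 53.3 cos 23° = 49.06
Leg 4 (237°, 40.9 km): east 40.9 sin 237° = -34.30, north 40.9 cos 237° = -22.28
Net displacement: -17.01 east, 11.44 north. Direction back to start is (17.01, -11.44): bearing = atan2(17.01, -11.44) mod 360° = 123.92° ≈ 124°.

124°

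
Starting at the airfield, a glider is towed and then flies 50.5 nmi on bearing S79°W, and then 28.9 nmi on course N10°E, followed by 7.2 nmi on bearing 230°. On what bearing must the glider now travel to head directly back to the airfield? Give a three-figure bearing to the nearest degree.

Leg 1 (S79°W, 50.5 nmi): east 50.5 sin 259° = -49.57, north 50.5 cos 259° = -9.64
Leg 2 (N10°E, 28.9 nmi): east 28.9 sin 10° = 5.02, north 28.9 cos 10° = 28.46
Leg 3 (230°, 7.2 nmi): east 7.2 sin 230° = -5.52, north 7.2 cos 230° = -4.63
Net displacement: -50.07 east, 14.20 north. Direction back to start is (50.07, -14.20): bearing = atan2(50.07, -14.20) mod 360° = 105.83° ≈ 106°.

106°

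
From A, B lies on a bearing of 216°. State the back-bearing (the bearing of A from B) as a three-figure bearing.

Back-bearing = 216° − 180° = 036°.

036°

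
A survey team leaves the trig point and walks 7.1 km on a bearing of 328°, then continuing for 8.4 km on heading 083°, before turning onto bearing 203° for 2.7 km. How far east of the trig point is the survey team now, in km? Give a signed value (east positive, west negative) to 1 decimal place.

3.5 km

Leg 1 (328°, 7.1 km): east 7.1 sin 328° = -3.76, north 7.1 cos 328° = 6.02
Leg 2 (083°, 8.4 km): east 8.4 sin 83° = 8.34, north 8.4 cos 83° = 1.02
Leg 3 (203°, 2.7 km): east 2.7 sin 203° = -1.05, north 2.7 cos 203° = -2.49
Net east component: 3.52 km.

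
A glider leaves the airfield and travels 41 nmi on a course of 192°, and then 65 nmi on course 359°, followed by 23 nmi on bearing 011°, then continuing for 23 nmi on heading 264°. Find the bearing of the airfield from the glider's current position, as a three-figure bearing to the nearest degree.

Leg 1 (192°, 41 nmi): east 41 sin 192° = -8.52, north 41 cos 192° = -40.10
Leg 2 (359°, 65 nmi): east 65 sin 359° = -1.13, north 65 cos 359° = 64.99
Leg 3 (011°, 23 nmi): east 23 sin 11° = 4.39, north 23 cos 11° = 22.58
Leg 4 (264°, 23 nmi): east 23 sin 264° = -22.87, north 23 cos 264° = -2.40
Net displacement: -28.14 east, 45.06 north. Direction back to start is (28.14, -45.06): bearing = atan2(28.14, -45.06) mod 360° = 148.01° ≈ 148°.

148°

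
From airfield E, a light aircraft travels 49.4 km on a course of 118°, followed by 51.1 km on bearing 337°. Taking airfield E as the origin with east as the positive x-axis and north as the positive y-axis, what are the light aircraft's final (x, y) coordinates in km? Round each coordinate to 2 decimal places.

Leg 1 (118°, 49.4 km): east 49.4 sin 118° = 43.62, north 49.4 cos 118° = -23.19
Leg 2 (337°, 51.1 km): east 51.1 sin 337° = -19.97, north 51.1 cos 337° = 47.04
Summing: 23.65 km east, 23.85 km north → (23.65, 23.85).

(23.65, 23.85)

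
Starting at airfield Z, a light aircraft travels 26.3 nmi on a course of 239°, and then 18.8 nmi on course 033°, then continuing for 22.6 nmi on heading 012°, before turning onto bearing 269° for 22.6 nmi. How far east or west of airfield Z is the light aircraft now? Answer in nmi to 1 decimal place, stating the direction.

30.2 nmi west

Leg 1 (239°, 26.3 nmi): east 26.3 sin 239° = -22.54, north 26.3 cos 239° = -13.55
Leg 2 (033°, 18.8 nmi): east 18.8 sin 33° = 10.24, north 18.8 cos 33° = 15.77
Leg 3 (012°, 22.6 nmi): east 22.6 sin 12° = 4.70, north 22.6 cos 12° = 22.11
Leg 4 (269°, 22.6 nmi): east 22.6 sin 269° = -22.60, north 22.6 cos 269° = -0.39
Net east component: -30.20 nmi.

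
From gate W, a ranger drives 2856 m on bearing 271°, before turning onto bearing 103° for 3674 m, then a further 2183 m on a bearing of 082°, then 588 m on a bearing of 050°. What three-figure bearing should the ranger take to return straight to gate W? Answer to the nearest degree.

272°

Leg 1 (271°, 2856 m): east 2856 sin 271° = -2855.57, north 2856 cos 271° = 49.84
Leg 2 (103°, 3674 m): east 3674 sin 103° = 3579.84, north 3674 cos 103° = -826.47
Leg 3 (082°, 2183 m): east 2183 sin 82° = 2161.76, north 2183 cos 82° = 303.81
Leg 4 (050°, 588 m): east 588 sin 50° = 450.43, north 588 cos 50° = 377.96
Net displacement: 3336.46 east, -94.85 north. Direction back to start is (-3336.46, 94.85): bearing = atan2(-3336.46, 94.85) mod 360° = 271.63° ≈ 272°.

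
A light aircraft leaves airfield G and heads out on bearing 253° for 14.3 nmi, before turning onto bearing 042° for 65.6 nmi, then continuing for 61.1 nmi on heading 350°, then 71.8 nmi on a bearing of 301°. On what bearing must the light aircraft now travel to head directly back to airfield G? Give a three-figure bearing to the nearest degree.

164°

Leg 1 (253°, 14.3 nmi): east 14.3 sin 253° = -13.68, north 14.3 cos 253° = -4.18
Leg 2 (042°, 65.6 nmi): east 65.6 sin 42° = 43.89, north 65.6 cos 42° = 48.75
Leg 3 (350°, 61.1 nmi): east 61.1 sin 350° = -10.61, north 61.1 cos 350° = 60.17
Leg 4 (301°, 71.8 nmi): east 71.8 sin 301° = -61.54, north 71.8 cos 301° = 36.98
Net displacement: -41.93 east, 141.72 north. Direction back to start is (41.93, -141.72): bearing = atan2(41.93, -141.72) mod 360° = 163.52° ≈ 164°.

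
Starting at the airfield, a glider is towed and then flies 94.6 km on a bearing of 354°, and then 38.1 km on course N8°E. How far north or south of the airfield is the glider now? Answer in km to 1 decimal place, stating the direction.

Leg 1 (354°, 94.6 km): east 94.6 sin 354° = -9.89, north 94.6 cos 354° = 94.08
Leg 2 (N8°E, 38.1 km): east 38.1 sin 8° = 5.30, north 38.1 cos 8° = 37.73
Net north component: 131.81 km.

131.8 km north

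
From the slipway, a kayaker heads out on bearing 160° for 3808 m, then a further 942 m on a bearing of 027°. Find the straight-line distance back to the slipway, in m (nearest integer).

3240 m

Leg 1 (160°, 3808 m): east 3808 sin 160° = 1302.41, north 3808 cos 160° = -3578.35
Leg 2 (027°, 942 m): east 942 sin 27° = 427.66, north 942 cos 27° = 839.33
Net: 1730.07 east, -2739.02 north. Distance = √((1730.07)² + (-2739.02)²) = 3239.658 m.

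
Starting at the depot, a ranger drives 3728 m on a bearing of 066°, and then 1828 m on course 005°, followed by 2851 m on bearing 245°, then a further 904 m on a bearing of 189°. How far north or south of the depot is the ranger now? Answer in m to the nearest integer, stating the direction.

1240 m north

Leg 1 (066°, 3728 m): east 3728 sin 66° = 3405.70, north 3728 cos 66° = 1516.31
Leg 2 (005°, 1828 m): east 1828 sin 5° = 159.32, north 1828 cos 5° = 1821.04
Leg 3 (245°, 2851 m): east 2851 sin 245° = -2583.88, north 2851 cos 245° = -1204.88
Leg 4 (189°, 904 m): east 904 sin 189° = -141.42, north 904 cos 189° = -892.87
Net north component: 1239.60 m.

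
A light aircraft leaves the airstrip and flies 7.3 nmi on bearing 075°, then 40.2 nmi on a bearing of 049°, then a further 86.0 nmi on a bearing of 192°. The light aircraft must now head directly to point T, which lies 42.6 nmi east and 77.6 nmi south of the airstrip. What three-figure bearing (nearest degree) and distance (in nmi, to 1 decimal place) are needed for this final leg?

133°, 31.7 nmi

Leg 1 (075°, 7.3 nmi): east 7.3 sin 75° = 7.05, north 7.3 cos 75° = 1.89
Leg 2 (049°, 40.2 nmi): east 40.2 sin 49° = 30.34, north 40.2 cos 49° = 26.37
Leg 3 (192°, 86.0 nmi): east 86.0 sin 192° = -17.88, north 86.0 cos 192° = -84.12
Current position: (19.51, -55.86). Target: (42.6, -77.6). Remaining: Δeast = 23.09, Δnorth = -21.74.
Bearing = atan2(23.09, -21.74) mod 360° = 133.28°; distance = √((23.09)² + (-21.74)²) = 31.715 nmi.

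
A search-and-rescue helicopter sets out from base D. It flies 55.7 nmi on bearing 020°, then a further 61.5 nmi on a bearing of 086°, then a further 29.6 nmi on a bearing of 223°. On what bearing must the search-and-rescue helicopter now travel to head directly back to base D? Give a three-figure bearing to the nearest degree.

240°

Leg 1 (020°, 55.7 nmi): east 55.7 sin 20° = 19.05, north 55.7 cos 20° = 52.34
Leg 2 (086°, 61.5 nmi): east 61.5 sin 86° = 61.35, north 61.5 cos 86° = 4.29
Leg 3 (223°, 29.6 nmi): east 29.6 sin 223° = -20.19, north 29.6 cos 223° = -21.65
Net displacement: 60.21 east, 34.98 north. Direction back to start is (-60.21, -34.98): bearing = atan2(-60.21, -34.98) mod 360° = 239.84° ≈ 240°.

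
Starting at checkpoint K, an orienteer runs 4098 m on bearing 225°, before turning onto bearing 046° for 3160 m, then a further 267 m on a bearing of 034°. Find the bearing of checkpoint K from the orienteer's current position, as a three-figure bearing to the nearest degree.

045°

Leg 1 (225°, 4098 m): east 4098 sin 225° = -2897.72, north 4098 cos 225° = -2897.72
Leg 2 (046°, 3160 m): east 3160 sin 46° = 2273.11, north 3160 cos 46° = 2195.12
Leg 3 (034°, 267 m): east 267 sin 34° = 149.30, north 267 cos 34° = 221.35
Net displacement: -475.31 east, -481.25 north. Direction back to start is (475.31, 481.25): bearing = atan2(475.31, 481.25) mod 360° = 44.64° ≈ 045°.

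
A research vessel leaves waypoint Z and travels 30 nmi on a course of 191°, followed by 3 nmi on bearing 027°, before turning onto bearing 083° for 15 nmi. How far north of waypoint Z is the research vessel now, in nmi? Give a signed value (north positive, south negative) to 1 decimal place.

Leg 1 (191°, 30 nmi): east 30 sin 191° = -5.72, north 30 cos 191° = -29.45
Leg 2 (027°, 3 nmi): east 3 sin 27° = 1.36, north 3 cos 27° = 2.67
Leg 3 (083°, 15 nmi): east 15 sin 83° = 14.89, north 15 cos 83° = 1.83
Net north component: -24.95 nmi.

-24.9 nmi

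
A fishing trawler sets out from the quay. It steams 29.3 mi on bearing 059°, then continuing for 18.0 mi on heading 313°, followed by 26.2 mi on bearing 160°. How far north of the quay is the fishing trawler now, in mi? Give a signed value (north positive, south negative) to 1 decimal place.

Leg 1 (059°, 29.3 mi): east 29.3 sin 59° = 25.12, north 29.3 cos 59° = 15.09
Leg 2 (313°, 18.0 mi): east 18.0 sin 313° = -13.16, north 18.0 cos 313° = 12.28
Leg 3 (160°, 26.2 mi): east 26.2 sin 160° = 8.96, north 26.2 cos 160° = -24.62
Net north component: 2.75 mi.

2.7 mi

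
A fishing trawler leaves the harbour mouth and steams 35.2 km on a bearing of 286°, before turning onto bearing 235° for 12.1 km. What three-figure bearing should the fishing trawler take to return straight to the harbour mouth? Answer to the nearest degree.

094°

Leg 1 (286°, 35.2 km): east 35.2 sin 286° = -33.84, north 35.2 cos 286° = 9.70
Leg 2 (235°, 12.1 km): east 12.1 sin 235° = -9.91, north 12.1 cos 235° = -6.94
Net displacement: -43.75 east, 2.76 north. Direction back to start is (43.75, -2.76): bearing = atan2(43.75, -2.76) mod 360° = 93.61° ≈ 094°.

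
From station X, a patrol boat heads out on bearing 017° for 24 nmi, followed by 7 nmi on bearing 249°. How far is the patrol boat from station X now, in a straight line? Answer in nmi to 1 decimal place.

Leg 1 (017°, 24 nmi): east 24 sin 17° = 7.02, north 24 cos 17° = 22.95
Leg 2 (249°, 7 nmi): east 7 sin 249° = -6.54, north 7 cos 249° = -2.51
Net: 0.48 east, 20.44 north. Distance = √((0.48)² + (20.44)²) = 20.448 nmi.

20.4 nmi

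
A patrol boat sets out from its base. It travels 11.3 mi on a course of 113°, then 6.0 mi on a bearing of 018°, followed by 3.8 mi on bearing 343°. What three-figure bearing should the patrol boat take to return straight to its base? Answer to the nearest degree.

246°

Leg 1 (113°, 11.3 mi): east 11.3 sin 113° = 10.40, north 11.3 cos 113° = -4.42
Leg 2 (018°, 6.0 mi): east 6.0 sin 18° = 1.85, north 6.0 cos 18° = 5.71
Leg 3 (343°, 3.8 mi): east 3.8 sin 343° = -1.11, north 3.8 cos 343° = 3.63
Net displacement: 11.14 east, 4.93 north. Direction back to start is (-11.14, -4.93): bearing = atan2(-11.14, -4.93) mod 360° = 246.16° ≈ 246°.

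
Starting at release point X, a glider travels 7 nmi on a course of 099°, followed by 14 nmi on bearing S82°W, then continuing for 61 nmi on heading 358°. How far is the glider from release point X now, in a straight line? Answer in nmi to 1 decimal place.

Leg 1 (099°, 7 nmi): east 7 sin 99° = 6.91, north 7 cos 99° = -1.10
Leg 2 (S82°W, 14 nmi): east 14 sin 262° = -13.86, north 14 cos 262° = -1.95
Leg 3 (358°, 61 nmi): east 61 sin 358° = -2.13, north 61 cos 358° = 60.96
Net: -9.08 east, 57.92 north. Distance = √((-9.08)² + (57.92)²) = 58.627 nmi.

58.6 nmi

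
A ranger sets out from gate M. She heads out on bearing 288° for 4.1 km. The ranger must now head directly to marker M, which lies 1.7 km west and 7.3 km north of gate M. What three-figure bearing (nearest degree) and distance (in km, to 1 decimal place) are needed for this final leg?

020°, 6.4 km

Leg 1 (288°, 4.1 km): east 4.1 sin 288° = -3.90, north 4.1 cos 288° = 1.27
Current position: (-3.90, 1.27). Target: (-1.7, 7.3). Remaining: Δeast = 2.20, Δnorth = 6.03.
Bearing = atan2(2.20, 6.03) mod 360° = 20.03°; distance = √((2.20)² + (6.03)²) = 6.421 km.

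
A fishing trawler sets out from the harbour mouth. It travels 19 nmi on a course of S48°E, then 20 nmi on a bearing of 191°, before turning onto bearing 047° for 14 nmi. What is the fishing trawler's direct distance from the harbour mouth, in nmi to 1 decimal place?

Leg 1 (S48°E, 19 nmi): east 19 sin 132° = 14.12, north 19 cos 132° = -12.71
Leg 2 (191°, 20 nmi): east 20 sin 191° = -3.82, north 20 cos 191° = -19.63
Leg 3 (047°, 14 nmi): east 14 sin 47° = 10.24, north 14 cos 47° = 9.55
Net: 20.54 east, -22.80 north. Distance = √((20.54)² + (-22.80)²) = 30.688 nmi.

30.7 nmi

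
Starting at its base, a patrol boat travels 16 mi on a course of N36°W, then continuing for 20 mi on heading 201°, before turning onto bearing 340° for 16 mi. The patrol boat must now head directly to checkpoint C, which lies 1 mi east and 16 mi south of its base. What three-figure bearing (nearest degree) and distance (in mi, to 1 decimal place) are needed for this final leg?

138°, 34.2 mi

Leg 1 (N36°W, 16 mi): east 16 sin 324° = -9.40, north 16 cos 324° = 12.94
Leg 2 (201°, 20 mi): east 20 sin 201° = -7.17, north 20 cos 201° = -18.67
Leg 3 (340°, 16 mi): east 16 sin 340° = -5.47, north 16 cos 340° = 15.04
Current position: (-22.04, 9.31). Target: (1, -16). Remaining: Δeast = 23.04, Δnorth = -25.31.
Bearing = atan2(23.04, -25.31) mod 360° = 137.68°; distance = √((23.04)² + (-25.31)²) = 34.227 mi.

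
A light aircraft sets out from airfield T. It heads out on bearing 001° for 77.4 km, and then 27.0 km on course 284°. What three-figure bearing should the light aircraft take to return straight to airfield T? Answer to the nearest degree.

164°

Leg 1 (001°, 77.4 km): east 77.4 sin 1° = 1.35, north 77.4 cos 1° = 77.39
Leg 2 (284°, 27.0 km): east 27.0 sin 284° = -26.20, north 27.0 cos 284° = 6.53
Net displacement: -24.85 east, 83.92 north. Direction back to start is (24.85, -83.92): bearing = atan2(24.85, -83.92) mod 360° = 163.51° ≈ 164°.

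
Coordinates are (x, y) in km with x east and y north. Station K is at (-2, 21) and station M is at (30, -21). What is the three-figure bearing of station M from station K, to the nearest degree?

Δeast = 30 − -2 = 32.00; Δnorth = -21 − 21 = -42.00.
Bearing = atan2(Δeast, Δnorth) mod 360° = 142.70° ≈ 143°.

143°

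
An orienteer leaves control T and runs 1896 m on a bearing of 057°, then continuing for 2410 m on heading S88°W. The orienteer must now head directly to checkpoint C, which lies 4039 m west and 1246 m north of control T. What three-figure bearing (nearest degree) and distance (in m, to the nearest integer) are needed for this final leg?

Leg 1 (057°, 1896 m): east 1896 sin 57° = 1590.12, north 1896 cos 57° = 1032.64
Leg 2 (S88°W, 2410 m): east 2410 sin 268° = -2408.53, north 2410 cos 268° = -84.11
Current position: (-818.41, 948.53). Target: (-4039, 1246). Remaining: Δeast = -3220.59, Δnorth = 297.47.
Bearing = atan2(-3220.59, 297.47) mod 360° = 275.28°; distance = √((-3220.59)² + (297.47)²) = 3234.296 m.

275°, 3234 m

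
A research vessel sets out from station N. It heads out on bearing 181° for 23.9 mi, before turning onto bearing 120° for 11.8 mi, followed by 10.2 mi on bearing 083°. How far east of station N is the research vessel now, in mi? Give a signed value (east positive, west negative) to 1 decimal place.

Leg 1 (181°, 23.9 mi): east 23.9 sin 181° = -0.42, north 23.9 cos 181° = -23.90
Leg 2 (120°, 11.8 mi): east 11.8 sin 120° = 10.22, north 11.8 cos 120° = -5.90
Leg 3 (083°, 10.2 mi): east 10.2 sin 83° = 10.12, north 10.2 cos 83° = 1.24
Net east component: 19.93 mi.

19.9 mi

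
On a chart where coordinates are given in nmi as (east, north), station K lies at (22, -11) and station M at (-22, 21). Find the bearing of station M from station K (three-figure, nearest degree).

Δeast = -22 − 22 = -44.00; Δnorth = 21 − -11 = 32.00.
Bearing = atan2(Δeast, Δnorth) mod 360° = 306.03° ≈ 306°.

306°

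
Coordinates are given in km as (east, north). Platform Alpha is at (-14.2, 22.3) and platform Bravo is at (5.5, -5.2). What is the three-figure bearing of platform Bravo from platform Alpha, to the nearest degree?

144°

Δeast = 5.5 − -14.2 = 19.70; Δnorth = -5.2 − 22.3 = -27.50.
Bearing = atan2(Δeast, Δnorth) mod 360° = 144.38° ≈ 144°.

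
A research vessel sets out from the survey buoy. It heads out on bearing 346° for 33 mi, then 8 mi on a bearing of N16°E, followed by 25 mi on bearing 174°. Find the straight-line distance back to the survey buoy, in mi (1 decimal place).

15.2 mi

Leg 1 (346°, 33 mi): east 33 sin 346° = -7.98, north 33 cos 346° = 32.02
Leg 2 (N16°E, 8 mi): east 8 sin 16° = 2.21, north 8 cos 16° = 7.69
Leg 3 (174°, 25 mi): east 25 sin 174° = 2.61, north 25 cos 174° = -24.86
Net: -3.17 east, 14.85 north. Distance = √((-3.17)² + (14.85)²) = 15.180 mi.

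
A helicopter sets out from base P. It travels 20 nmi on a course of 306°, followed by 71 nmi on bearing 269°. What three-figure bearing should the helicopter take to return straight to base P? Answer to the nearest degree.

097°

Leg 1 (306°, 20 nmi): east 20 sin 306° = -16.18, north 20 cos 306° = 11.76
Leg 2 (269°, 71 nmi): east 71 sin 269° = -70.99, north 71 cos 269° = -1.24
Net displacement: -87.17 east, 10.52 north. Direction back to start is (87.17, -10.52): bearing = atan2(87.17, -10.52) mod 360° = 96.88° ≈ 097°.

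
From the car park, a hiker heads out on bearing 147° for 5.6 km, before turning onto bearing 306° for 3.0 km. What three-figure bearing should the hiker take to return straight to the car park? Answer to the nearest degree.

348°

Leg 1 (147°, 5.6 km): east 5.6 sin 147° = 3.05, north 5.6 cos 147° = -4.70
Leg 2 (306°, 3.0 km): east 3.0 sin 306° = -2.43, north 3.0 cos 306° = 1.76
Net displacement: 0.62 east, -2.93 north. Direction back to start is (-0.62, 2.93): bearing = atan2(-0.62, 2.93) mod 360° = 348.01° ≈ 348°.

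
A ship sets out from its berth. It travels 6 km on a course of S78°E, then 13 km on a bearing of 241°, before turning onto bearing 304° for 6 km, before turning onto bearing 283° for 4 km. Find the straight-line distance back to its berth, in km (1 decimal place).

Leg 1 (S78°E, 6 km): east 6 sin 102° = 5.87, north 6 cos 102° = -1.25
Leg 2 (241°, 13 km): east 13 sin 241° = -11.37, north 13 cos 241° = -6.30
Leg 3 (304°, 6 km): east 6 sin 304° = -4.97, north 6 cos 304° = 3.36
Leg 4 (283°, 4 km): east 4 sin 283° = -3.90, north 4 cos 283° = 0.90
Net: -14.37 east, -3.30 north. Distance = √((-14.37)² + (-3.30)²) = 14.746 km.

14.7 km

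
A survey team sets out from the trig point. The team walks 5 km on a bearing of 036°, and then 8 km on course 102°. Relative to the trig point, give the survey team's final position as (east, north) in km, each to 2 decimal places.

(10.76, 2.38)

Leg 1 (036°, 5 km): east 5 sin 36° = 2.94, north 5 cos 36° = 4.05
Leg 2 (102°, 8 km): east 8 sin 102° = 7.83, north 8 cos 102° = -1.66
Summing: 10.76 km east, 2.38 km north → (10.76, 2.38).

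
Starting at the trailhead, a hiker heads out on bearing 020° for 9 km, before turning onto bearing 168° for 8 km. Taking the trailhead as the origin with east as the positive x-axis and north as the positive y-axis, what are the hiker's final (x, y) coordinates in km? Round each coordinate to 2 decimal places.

(4.74, 0.63)

Leg 1 (020°, 9 km): east 9 sin 20° = 3.08, north 9 cos 20° = 8.46
Leg 2 (168°, 8 km): east 8 sin 168° = 1.66, north 8 cos 168° = -7.83
Summing: 4.74 km east, 0.63 km north → (4.74, 0.63).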